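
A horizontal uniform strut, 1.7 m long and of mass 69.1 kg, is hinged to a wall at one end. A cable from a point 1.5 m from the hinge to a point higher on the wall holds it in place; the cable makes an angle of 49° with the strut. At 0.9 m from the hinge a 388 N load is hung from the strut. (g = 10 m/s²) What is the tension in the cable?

T ≈ 827 N

Take torques about the hinge: T sin 49° · 1.5 = 69.1×10×0.85 + 388×0.9 = 936.55 N·m.
So T = 936.55 / (0.7547 × 1.5) = 827.29 N.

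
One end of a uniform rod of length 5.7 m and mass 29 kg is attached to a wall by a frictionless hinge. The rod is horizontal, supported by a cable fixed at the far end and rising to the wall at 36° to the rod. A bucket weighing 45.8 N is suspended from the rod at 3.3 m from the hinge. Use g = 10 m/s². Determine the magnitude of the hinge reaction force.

Take torques about the hinge: T sin 36° · 5.7 = 29×10×2.85 + 45.8×3.3 = 977.64 N·m.
So T = 977.64 / (0.5878 × 5.7) = 291.8 N.
ΣF_x = 0: H_x = T cos 36° = 236.07 N.
ΣF_y = 0: H_y = (29×10 + 45.8) − T sin 36° = 335.8 − 171.52 = 164.28 N.
|H| = √(H_x² + H_y²) = √((236.07)² + (164.28)²) = 287.61 N.

|H| ≈ 288 N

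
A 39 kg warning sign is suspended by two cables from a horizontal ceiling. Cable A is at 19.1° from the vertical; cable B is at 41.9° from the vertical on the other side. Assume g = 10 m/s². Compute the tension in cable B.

Angles from the horizontal: cable A is 90° − 19.1° = 70.9°, cable B is 90° − 41.9° = 48.1°.
Weight W = 39 × 10 = 390 N acts straight down.
Horizontal: T_A cos 70.9° = T_B cos 48.1°  →  T_A = 2.041 T_B.
Vertical: T_A sin 70.9° + T_B sin 48.1° = 390.
Substituting the horizontal relation into the vertical equation gives 2.673 T_B = 390, so T_B = 145.9 N.

T_B ≈ 146 N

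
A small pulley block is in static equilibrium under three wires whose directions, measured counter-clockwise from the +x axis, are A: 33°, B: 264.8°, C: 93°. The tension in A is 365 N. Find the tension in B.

Resolve: ΣF_x = 365 cos 33° + T_B cos 264.8° + T_C cos 93° = 0.
        ΣF_y = 365 sin 33° + T_B sin 264.8° + T_C sin 93° = 0.
The known terms sum to (306.1, 198.8) N, so -0.0906 T_B − 0.0523 T_C = -306.1 and -0.9959 T_B + 0.9986 T_C = -198.8.
Solving simultaneously: T_B = 2216 N, T_C = 2011 N.

T_B ≈ 2220 N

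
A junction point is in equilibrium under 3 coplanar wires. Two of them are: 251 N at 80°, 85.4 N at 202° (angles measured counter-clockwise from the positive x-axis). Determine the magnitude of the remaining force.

F ≈ 218 N

Sum the known components: ΣF_x = -35.6 N, ΣF_y = 215.2 N.
For equilibrium the remaining force must supply (−ΣF_x, −ΣF_y) = (35.6, -215.2) N.
Magnitude = √((35.6)² + (-215.2)²) = 218.1 N; direction = atan2(-215.2, 35.6) = 279.4°.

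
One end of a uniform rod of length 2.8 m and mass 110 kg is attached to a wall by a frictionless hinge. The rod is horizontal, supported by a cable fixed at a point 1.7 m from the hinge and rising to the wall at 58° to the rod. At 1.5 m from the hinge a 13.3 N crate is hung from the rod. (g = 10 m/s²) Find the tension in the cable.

T ≈ 1080 N

Take torques about the hinge: T sin 58° · 1.7 = 110×10×1.4 + 13.3×1.5 = 1560 N·m.
So T = 1560 / (0.8480 × 1.7) = 1082 N.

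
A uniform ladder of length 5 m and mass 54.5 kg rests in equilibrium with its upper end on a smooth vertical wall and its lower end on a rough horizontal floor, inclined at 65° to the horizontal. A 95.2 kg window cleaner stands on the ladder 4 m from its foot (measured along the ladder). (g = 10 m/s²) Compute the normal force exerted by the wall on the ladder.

N_wall ≈ 482 N

Torques about the foot: N_wall · 5 sin 65° = 54.5×10×2.5 cos 65° + 95.2×10×4 cos 65° → N_wall = 482.21 N.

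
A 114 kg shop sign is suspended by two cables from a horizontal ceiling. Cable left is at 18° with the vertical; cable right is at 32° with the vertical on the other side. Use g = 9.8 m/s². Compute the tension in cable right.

Angles from the horizontal: cable left is 90° − 18° = 72°, cable right is 90° − 32° = 58°.
Weight W = 114 × 9.8 = 1117 N acts straight down.
Horizontal: T_left cos 72° = T_right cos 58°  →  T_left = 1.715 T_right.
Vertical: T_left sin 72° + T_right sin 58° = 1117.
Substituting the horizontal relation into the vertical equation gives 2.479 T_right = 1117, so T_right = 450.7 N.

T_right ≈ 451 N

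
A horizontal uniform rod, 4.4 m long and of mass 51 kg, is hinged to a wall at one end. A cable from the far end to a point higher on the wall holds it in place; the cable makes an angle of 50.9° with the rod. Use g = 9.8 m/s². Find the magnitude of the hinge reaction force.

|H| ≈ 322 N

Take torques about the hinge: T sin 50.9° · 4.4 = 51×9.8×2.2 = 1099.6 N·m.
So T = 1099.6 / (0.7760 × 4.4) = 322.02 N.
ΣF_x = 0: H_x = T cos 50.9° = 203.09 N.
ΣF_y = 0: H_y = (51×9.8) − T sin 50.9° = 499.8 − 249.9 = 249.9 N.
|H| = √(H_x² + H_y²) = √((203.09)² + (249.9)²) = 322.02 N.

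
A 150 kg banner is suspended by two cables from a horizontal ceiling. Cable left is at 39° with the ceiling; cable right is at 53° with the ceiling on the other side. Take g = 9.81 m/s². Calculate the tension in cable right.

T_right ≈ 1140 N

Weight W = 150 × 9.81 = 1472 N acts straight down.
Horizontal: T_left cos 39° = T_right cos 53°  →  T_left = 0.7744 T_right.
Vertical: T_left sin 39° + T_right sin 53° = 1472.
Substituting the horizontal relation into the vertical equation gives 1.286 T_right = 1472, so T_right = 1144 N.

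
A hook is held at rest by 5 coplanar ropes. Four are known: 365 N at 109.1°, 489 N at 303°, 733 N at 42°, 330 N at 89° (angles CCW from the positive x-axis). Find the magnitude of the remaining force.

Sum the known components: ΣF_x = 697.4 N, ΣF_y = 755.2 N.
For equilibrium the remaining force must supply (−ΣF_x, −ΣF_y) = (-697.4, -755.2) N.
Magnitude = √((-697.4)² + (-755.2)²) = 1028 N; direction = atan2(-755.2, -697.4) = 227.3°.

F ≈ 1030 N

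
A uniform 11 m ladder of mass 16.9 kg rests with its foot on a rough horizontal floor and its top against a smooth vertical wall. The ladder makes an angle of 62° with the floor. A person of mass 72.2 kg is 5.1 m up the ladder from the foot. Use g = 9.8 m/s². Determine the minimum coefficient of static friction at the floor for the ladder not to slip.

ΣF_y = 0: N_floor = 16.9×9.8 + 72.2×9.8 = 873.18 N.
Torques about the foot: N_wall · 11 sin 62° = 16.9×9.8×5.5 cos 62° + 72.2×9.8×5.1 cos 62° → N_wall = 218.46 N.
ΣF_x = 0: f_floor = N_wall = 218.46 N.
μ_min = f_floor / N_floor = 218.46 / 873.18 = 0.2502.

μ_min ≈ 0.250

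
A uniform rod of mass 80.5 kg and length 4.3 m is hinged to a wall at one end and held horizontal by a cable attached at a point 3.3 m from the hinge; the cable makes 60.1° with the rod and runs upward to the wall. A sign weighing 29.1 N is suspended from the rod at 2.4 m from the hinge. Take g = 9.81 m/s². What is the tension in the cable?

T ≈ 618 N

Take torques about the hinge: T sin 60.1° · 3.3 = 80.5×9.81×2.15 + 29.1×2.4 = 1767.7 N·m.
So T = 1767.7 / (0.8669 × 3.3) = 617.91 N.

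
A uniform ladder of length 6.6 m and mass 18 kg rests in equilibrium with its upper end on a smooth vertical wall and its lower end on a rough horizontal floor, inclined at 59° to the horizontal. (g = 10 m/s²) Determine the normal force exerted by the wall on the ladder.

N_wall ≈ 54.1 N

Torques about the foot: N_wall · 6.6 sin 59° = 18×10×3.3 cos 59° → N_wall = 54.077 N.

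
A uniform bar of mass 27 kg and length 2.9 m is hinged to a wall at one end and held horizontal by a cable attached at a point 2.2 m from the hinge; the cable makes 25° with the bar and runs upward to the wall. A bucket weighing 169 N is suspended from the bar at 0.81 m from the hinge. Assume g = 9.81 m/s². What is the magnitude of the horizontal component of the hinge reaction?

H_x ≈ 508 N

Take torques about the hinge: T sin 25° · 2.2 = 27×9.81×1.45 + 169×0.81 = 520.95 N·m.
So T = 520.95 / (0.4226 × 2.2) = 560.31 N.
ΣF_x = 0: H_x = T cos 25° = 507.81 N.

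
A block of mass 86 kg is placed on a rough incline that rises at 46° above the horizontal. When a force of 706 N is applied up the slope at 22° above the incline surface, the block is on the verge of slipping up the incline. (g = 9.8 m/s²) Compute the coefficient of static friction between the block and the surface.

On the verge of sliding up the incline, friction is at its maximum μN and acts down the slope.
Perpendicular to incline: N = W cos 46° − P sin 22° = 585.5 − 264.5 = 321 N.
Along incline: P cos 22° − μN = W sin 46° → μ = −(W sin 46° − P cos 22°) / N = 0.1506.

μ ≈ 0.151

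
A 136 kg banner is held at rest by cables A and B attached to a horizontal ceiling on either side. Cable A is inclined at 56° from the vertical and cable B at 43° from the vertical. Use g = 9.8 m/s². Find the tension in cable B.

T_B ≈ 1120 N

Angles from the horizontal: cable A is 90° − 56° = 34°, cable B is 90° − 43° = 47°.
Weight W = 136 × 9.8 = 1333 N acts straight down.
Horizontal: T_A cos 34° = T_B cos 47°  →  T_A = 0.8226 T_B.
Vertical: T_A sin 34° + T_B sin 47° = 1333.
Substituting the horizontal relation into the vertical equation gives 1.191 T_B = 1333, so T_B = 1119 N.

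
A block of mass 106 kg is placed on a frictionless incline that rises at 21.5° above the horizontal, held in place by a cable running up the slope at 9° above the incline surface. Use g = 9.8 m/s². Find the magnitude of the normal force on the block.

Take axes along and perpendicular to the incline. Weight components: W sin 21.5° = 380.7 N down-slope, W cos 21.5° = 966.5 N into the surface.
Along incline: T cos 9° = W sin 21.5° → T = 385.5 N.
Perpendicular: N = W cos 21.5° − T sin 9° = 906.2 N.

N ≈ 906 N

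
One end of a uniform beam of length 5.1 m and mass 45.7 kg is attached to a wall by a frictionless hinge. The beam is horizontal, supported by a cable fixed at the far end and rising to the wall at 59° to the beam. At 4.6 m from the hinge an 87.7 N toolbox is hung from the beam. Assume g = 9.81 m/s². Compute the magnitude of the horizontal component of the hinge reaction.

Take torques about the hinge: T sin 59° · 5.1 = 45.7×9.81×2.55 + 87.7×4.6 = 1546.6 N·m.
So T = 1546.6 / (0.8572 × 5.1) = 353.79 N.
ΣF_x = 0: H_x = T cos 59° = 182.22 N.

H_x ≈ 182 N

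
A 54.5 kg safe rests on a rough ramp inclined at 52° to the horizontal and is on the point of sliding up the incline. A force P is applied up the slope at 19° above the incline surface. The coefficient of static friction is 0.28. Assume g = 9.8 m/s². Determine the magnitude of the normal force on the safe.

N ≈ 168 N

On the verge of sliding up the incline, friction equals μN and acts down the slope.
Perpendicular: N + P sin 19° = W cos 52° = 328.8 N.
Along incline: P cos 19° = W sin 52° + μN  with W sin 52° = 420.9 N.
Solving the pair for P and N: P = 494.8 N, N = 167.7 N (and f = μN = 46.97 N).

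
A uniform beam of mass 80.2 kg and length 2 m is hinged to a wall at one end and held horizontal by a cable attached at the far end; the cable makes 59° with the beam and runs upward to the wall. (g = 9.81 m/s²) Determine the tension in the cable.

T ≈ 459 N

Take torques about the hinge: T sin 59° · 2 = 80.2×9.81×1 = 786.76 N·m.
So T = 786.76 / (0.8572 × 2) = 458.93 N.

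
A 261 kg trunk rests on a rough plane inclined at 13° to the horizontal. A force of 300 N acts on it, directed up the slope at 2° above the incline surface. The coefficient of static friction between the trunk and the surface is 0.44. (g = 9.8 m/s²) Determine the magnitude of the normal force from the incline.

Axes along / perpendicular to the incline. W sin 13° = 575.4 N down-slope; W cos 13° = 2492 N into the surface.
Perpendicular: N = W cos 13° − P sin 2° = 2492 − 10.47 = 2482 N.
Along incline: P cos 2° + f = W sin 13° (friction acts up-slope) → f = 575.4 − 299.8 = 275.6 N.
|f| = 275.6 N ≤ μN = 1092 N, so the trunk is indeed static.

N ≈ 2480 N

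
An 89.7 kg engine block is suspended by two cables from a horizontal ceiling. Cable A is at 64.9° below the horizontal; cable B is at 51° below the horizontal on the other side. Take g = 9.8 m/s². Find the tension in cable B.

T_B ≈ 415 N

Weight W = 89.7 × 9.8 = 879.1 N acts straight down.
Horizontal: T_A cos 64.9° = T_B cos 51°  →  T_A = 1.484 T_B.
Vertical: T_A sin 64.9° + T_B sin 51° = 879.1.
Substituting the horizontal relation into the vertical equation gives 2.121 T_B = 879.1, so T_B = 414.5 N.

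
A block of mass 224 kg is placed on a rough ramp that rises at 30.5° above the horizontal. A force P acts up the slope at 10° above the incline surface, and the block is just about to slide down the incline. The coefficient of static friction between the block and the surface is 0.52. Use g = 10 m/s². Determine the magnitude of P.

On the verge of sliding down the incline, friction equals μN and acts up the slope.
Perpendicular: N + P sin 10° = W cos 30.5° = 1930 N.
Along incline: P cos 10° + μN = W sin 30.5° with W sin 30.5° = 1137 N.
Solving the pair for P and N: P = 149 N, N = 1904 N (and f = μN = 990.2 N).

P ≈ 149 N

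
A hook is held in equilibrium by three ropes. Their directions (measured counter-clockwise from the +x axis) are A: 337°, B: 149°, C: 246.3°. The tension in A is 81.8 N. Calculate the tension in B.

Resolve: ΣF_x = 81.8 cos 337° + T_B cos 149° + T_C cos 246.3° = 0.
        ΣF_y = 81.8 sin 337° + T_B sin 149° + T_C sin 246.3° = 0.
The known terms sum to (75.3, -31.96) N, so -0.8572 T_B − 0.4019 T_C = -75.3 and 0.5150 T_B − 0.9157 T_C = 31.96.
Solving simultaneously: T_B = 82.46 N, T_C = 11.48 N.

T_B ≈ 82.5 N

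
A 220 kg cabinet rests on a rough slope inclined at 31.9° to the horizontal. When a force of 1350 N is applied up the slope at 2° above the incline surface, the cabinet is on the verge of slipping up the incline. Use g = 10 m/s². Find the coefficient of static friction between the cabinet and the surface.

μ ≈ 0.102

On the verge of sliding up the incline, friction is at its maximum μN and acts down the slope.
Perpendicular to incline: N = W cos 31.9° − P sin 2° = 1868 − 47.11 = 1821 N.
Along incline: P cos 2° − μN = W sin 31.9° → μ = −(W sin 31.9° − P cos 2°) / N = 0.1025.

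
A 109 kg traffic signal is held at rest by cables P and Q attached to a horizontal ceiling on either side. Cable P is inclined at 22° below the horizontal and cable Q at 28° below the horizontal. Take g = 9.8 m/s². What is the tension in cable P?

T_P ≈ 1230 N

Weight W = 109 × 9.8 = 1068 N acts straight down.
Horizontal: T_P cos 22° = T_Q cos 28°  →  T_Q = 1.05 T_P.
Vertical: T_P sin 22° + T_Q sin 28° = 1068.
Substituting the horizontal relation into the vertical equation gives 0.8676 T_P = 1068, so T_P = 1231 N.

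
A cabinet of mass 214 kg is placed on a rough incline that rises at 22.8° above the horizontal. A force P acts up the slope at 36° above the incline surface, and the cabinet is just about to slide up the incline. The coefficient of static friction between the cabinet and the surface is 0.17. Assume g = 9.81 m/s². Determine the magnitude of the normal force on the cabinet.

On the verge of sliding up the incline, friction equals μN and acts down the slope.
Perpendicular: N + P sin 36° = W cos 22.8° = 1935 N.
Along incline: P cos 36° = W sin 22.8° + μN  with W sin 22.8° = 813.5 N.
Solving the pair for P and N: P = 1257 N, N = 1196 N (and f = μN = 203.4 N).

N ≈ 1200 N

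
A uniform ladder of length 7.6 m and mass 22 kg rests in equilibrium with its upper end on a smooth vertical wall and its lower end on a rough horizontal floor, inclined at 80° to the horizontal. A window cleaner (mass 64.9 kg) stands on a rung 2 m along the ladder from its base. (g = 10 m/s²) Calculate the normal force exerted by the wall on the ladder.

N_wall ≈ 49.5 N

Torques about the foot: N_wall · 7.6 sin 80° = 22×10×3.8 cos 80° + 64.9×10×2 cos 80° → N_wall = 49.511 N.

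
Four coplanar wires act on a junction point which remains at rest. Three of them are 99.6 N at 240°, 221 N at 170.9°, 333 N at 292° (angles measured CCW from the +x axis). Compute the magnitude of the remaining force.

Sum the known components: ΣF_x = -143.3 N, ΣF_y = -360.1 N.
For equilibrium the remaining force must supply (−ΣF_x, −ΣF_y) = (143.3, 360.1) N.
Magnitude = √((143.3)² + (360.1)²) = 387.5 N; direction = atan2(360.1, 143.3) = 68.3°.

F ≈ 388 N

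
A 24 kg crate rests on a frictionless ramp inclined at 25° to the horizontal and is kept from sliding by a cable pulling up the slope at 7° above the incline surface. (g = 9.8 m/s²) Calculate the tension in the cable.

T ≈ 100 N

Take axes along and perpendicular to the incline. Weight components: W sin 25° = 99.4 N down-slope, W cos 25° = 213.2 N into the surface.
Along incline: T cos 7° = W sin 25° → T = 100.1 N.
Perpendicular: N = W cos 25° − T sin 7° = 201 N.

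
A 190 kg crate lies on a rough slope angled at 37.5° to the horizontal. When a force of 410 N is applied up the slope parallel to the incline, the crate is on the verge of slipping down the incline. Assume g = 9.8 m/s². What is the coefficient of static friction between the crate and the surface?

μ ≈ 0.490

On the verge of sliding down the incline, friction is at its maximum μN and acts up the slope.
Perpendicular to incline: N = W cos 37.5° − P sin 0° = 1477 − 0 = 1477 N.
Along incline: P cos 0° + μN = W sin 37.5° → μ = (W sin 37.5° − P cos 0°) / N = 0.4898.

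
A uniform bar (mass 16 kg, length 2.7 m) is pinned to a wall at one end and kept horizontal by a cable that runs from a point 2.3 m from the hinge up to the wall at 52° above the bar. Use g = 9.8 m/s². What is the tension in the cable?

T ≈ 117 N

Take torques about the hinge: T sin 52° · 2.3 = 16×9.8×1.35 = 211.68 N·m.
So T = 211.68 / (0.7880 × 2.3) = 116.79 N.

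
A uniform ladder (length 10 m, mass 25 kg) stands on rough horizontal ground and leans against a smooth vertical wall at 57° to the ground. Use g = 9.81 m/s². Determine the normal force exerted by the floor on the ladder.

N_floor ≈ 245 N

ΣF_y = 0: N_floor = 25×9.81 = 245.25 N.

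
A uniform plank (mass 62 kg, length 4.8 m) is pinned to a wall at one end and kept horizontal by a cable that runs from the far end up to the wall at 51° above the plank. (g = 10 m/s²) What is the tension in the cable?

T ≈ 399 N

Take torques about the hinge: T sin 51° · 4.8 = 62×10×2.4 = 1488 N·m.
So T = 1488 / (0.7771 × 4.8) = 398.9 N.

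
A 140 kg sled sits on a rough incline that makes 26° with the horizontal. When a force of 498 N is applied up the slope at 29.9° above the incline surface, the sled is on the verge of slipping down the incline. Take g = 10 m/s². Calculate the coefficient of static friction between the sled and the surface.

On the verge of sliding down the incline, friction is at its maximum μN and acts up the slope.
Perpendicular to incline: N = W cos 26° − P sin 29.9° = 1258 − 248.2 = 1010 N.
Along incline: P cos 29.9° + μN = W sin 26° → μ = (W sin 26° − P cos 29.9°) / N = 0.1802.

μ ≈ 0.180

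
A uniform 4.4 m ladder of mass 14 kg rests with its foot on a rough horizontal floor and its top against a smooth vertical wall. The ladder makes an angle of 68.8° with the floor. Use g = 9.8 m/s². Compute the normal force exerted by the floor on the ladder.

ΣF_y = 0: N_floor = 14×9.8 = 137.2 N.

N_floor ≈ 137 N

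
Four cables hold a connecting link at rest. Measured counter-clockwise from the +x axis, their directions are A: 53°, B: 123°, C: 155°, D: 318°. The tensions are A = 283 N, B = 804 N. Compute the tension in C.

T_C ≈ 1680 N

Resolve: ΣF_x = 283 cos 53° + 804 cos 123° + T_C cos 155° + T_D cos 318° = 0.
        ΣF_y = 283 sin 53° + 804 sin 123° + T_C sin 155° + T_D sin 318° = 0.
The known terms sum to (-267.6, 900.3) N, so -0.9063 T_C + 0.7431 T_D = 267.6 and 0.4226 T_C − 0.6691 T_D = -900.3.
Solving simultaneously: T_C = 1676 N, T_D = 2404 N.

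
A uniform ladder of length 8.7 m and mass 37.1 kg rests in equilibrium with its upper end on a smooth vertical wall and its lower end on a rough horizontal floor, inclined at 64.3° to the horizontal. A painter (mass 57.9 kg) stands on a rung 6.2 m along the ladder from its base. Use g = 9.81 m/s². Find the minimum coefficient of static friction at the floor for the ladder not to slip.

ΣF_y = 0: N_floor = 37.1×9.81 + 57.9×9.81 = 931.95 N.
Torques about the foot: N_wall · 8.7 sin 64.3° = 37.1×9.81×4.35 cos 64.3° + 57.9×9.81×6.2 cos 64.3° → N_wall = 282.39 N.
ΣF_x = 0: f_floor = N_wall = 282.39 N.
μ_min = f_floor / N_floor = 282.39 / 931.95 = 0.303.

μ_min ≈ 0.303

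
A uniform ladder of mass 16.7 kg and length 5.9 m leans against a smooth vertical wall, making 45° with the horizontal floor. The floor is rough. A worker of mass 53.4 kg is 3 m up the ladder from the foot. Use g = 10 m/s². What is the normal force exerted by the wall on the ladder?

Torques about the foot: N_wall · 5.9 sin 45° = 16.7×10×2.95 cos 45° + 53.4×10×3 cos 45° → N_wall = 355.03 N.

N_wall ≈ 355 N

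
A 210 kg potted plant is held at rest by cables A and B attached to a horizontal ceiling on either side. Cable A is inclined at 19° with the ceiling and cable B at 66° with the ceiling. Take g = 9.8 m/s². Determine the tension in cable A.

Weight W = 210 × 9.8 = 2058 N acts straight down.
Horizontal: T_A cos 19° = T_B cos 66°  →  T_B = 2.325 T_A.
Vertical: T_A sin 19° + T_B sin 66° = 2058.
Substituting the horizontal relation into the vertical equation gives 2.449 T_A = 2058, so T_A = 840.3 N.

T_A ≈ 840 N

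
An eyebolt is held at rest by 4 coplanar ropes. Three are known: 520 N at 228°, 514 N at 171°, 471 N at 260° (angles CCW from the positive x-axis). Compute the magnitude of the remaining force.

F ≈ 1210 N

Sum the known components: ΣF_x = -937.4 N, ΣF_y = -769.9 N.
For equilibrium the remaining force must supply (−ΣF_x, −ΣF_y) = (937.4, 769.9) N.
Magnitude = √((937.4)² + (769.9)²) = 1213 N; direction = atan2(769.9, 937.4) = 39.4°.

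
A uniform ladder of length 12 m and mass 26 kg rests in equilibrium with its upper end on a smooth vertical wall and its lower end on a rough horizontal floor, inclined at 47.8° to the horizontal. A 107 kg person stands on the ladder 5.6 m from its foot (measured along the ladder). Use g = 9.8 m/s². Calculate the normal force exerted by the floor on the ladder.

ΣF_y = 0: N_floor = 26×9.8 + 107×9.8 = 1303.4 N.

N_floor ≈ 1300 N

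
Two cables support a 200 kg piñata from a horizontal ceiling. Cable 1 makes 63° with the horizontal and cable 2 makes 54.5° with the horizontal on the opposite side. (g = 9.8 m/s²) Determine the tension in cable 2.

T_2 ≈ 1000 N

Weight W = 200 × 9.8 = 1960 N acts straight down.
Horizontal: T_1 cos 63° = T_2 cos 54.5°  →  T_1 = 1.279 T_2.
Vertical: T_1 sin 63° + T_2 sin 54.5° = 1960.
Substituting the horizontal relation into the vertical equation gives 1.954 T_2 = 1960, so T_2 = 1003 N.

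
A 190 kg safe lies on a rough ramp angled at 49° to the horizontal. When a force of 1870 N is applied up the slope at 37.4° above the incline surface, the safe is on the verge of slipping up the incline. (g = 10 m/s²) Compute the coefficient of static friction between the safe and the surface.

μ ≈ 0.466

On the verge of sliding up the incline, friction is at its maximum μN and acts down the slope.
Perpendicular to incline: N = W cos 49° − P sin 37.4° = 1247 − 1136 = 110.7 N.
Along incline: P cos 37.4° − μN = W sin 49° → μ = −(W sin 49° − P cos 37.4°) / N = 0.4661.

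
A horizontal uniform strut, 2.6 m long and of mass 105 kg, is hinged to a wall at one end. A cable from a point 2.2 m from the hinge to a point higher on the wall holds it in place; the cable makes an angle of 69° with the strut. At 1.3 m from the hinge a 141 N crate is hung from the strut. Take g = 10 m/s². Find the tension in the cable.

T ≈ 754 N

Take torques about the hinge: T sin 69° · 2.2 = 105×10×1.3 + 141×1.3 = 1548.3 N·m.
So T = 1548.3 / (0.9336 × 2.2) = 753.84 N.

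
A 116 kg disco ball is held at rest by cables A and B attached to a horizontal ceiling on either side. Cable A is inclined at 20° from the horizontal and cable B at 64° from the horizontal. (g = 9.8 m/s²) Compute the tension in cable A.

T_A ≈ 501 N

Weight W = 116 × 9.8 = 1137 N acts straight down.
Horizontal: T_A cos 20° = T_B cos 64°  →  T_B = 2.144 T_A.
Vertical: T_A sin 20° + T_B sin 64° = 1137.
Substituting the horizontal relation into the vertical equation gives 2.269 T_A = 1137, so T_A = 501.1 N.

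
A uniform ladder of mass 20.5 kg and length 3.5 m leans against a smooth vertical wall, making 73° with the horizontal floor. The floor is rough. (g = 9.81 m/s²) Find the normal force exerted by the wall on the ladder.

Torques about the foot: N_wall · 3.5 sin 73° = 20.5×9.81×1.75 cos 73° → N_wall = 30.742 N.

N_wall ≈ 30.7 N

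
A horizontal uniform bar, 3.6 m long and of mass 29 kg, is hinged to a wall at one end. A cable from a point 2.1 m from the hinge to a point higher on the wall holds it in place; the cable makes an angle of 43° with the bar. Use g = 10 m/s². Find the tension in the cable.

T ≈ 364 N

Take torques about the hinge: T sin 43° · 2.1 = 29×10×1.8 = 522 N·m.
So T = 522 / (0.6820 × 2.1) = 364.48 N.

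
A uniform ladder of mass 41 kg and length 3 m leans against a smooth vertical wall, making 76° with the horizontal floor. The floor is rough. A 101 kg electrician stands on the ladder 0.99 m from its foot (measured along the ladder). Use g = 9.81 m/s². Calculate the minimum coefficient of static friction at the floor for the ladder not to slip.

μ_min ≈ 0.0945

ΣF_y = 0: N_floor = 41×9.81 + 101×9.81 = 1393 N.
Torques about the foot: N_wall · 3 sin 76° = 41×9.81×1.5 cos 76° + 101×9.81×0.99 cos 76° → N_wall = 131.66 N.
ΣF_x = 0: f_floor = N_wall = 131.66 N.
μ_min = f_floor / N_floor = 131.66 / 1393 = 0.09452.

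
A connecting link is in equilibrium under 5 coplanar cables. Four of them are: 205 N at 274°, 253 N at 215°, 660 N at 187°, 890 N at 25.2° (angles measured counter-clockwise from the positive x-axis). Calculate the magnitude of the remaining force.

Sum the known components: ΣF_x = -42.73 N, ΣF_y = -51.11 N.
For equilibrium the remaining force must supply (−ΣF_x, −ΣF_y) = (42.73, 51.11) N.
Magnitude = √((42.73)² + (51.11)²) = 66.62 N; direction = atan2(51.11, 42.73) = 50.1°.

F ≈ 66.6 N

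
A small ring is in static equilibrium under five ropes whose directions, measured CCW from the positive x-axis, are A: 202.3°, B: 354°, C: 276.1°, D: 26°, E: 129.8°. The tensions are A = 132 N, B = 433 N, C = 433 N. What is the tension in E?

T_E ≈ 647 N

Resolve: ΣF_x = 132 cos 202.3° + 433 cos 354° + 433 cos 276.1° + T_D cos 26° + T_E cos 129.8° = 0.
        ΣF_y = 132 sin 202.3° + 433 sin 354° + 433 sin 276.1° + T_D sin 26° + T_E sin 129.8° = 0.
The known terms sum to (354.5, -525.9) N, so 0.8988 T_D − 0.6401 T_E = -354.5 and 0.4384 T_D + 0.7683 T_E = 525.9.
Solving simultaneously: T_D = 66.18 N, T_E = 646.8 N.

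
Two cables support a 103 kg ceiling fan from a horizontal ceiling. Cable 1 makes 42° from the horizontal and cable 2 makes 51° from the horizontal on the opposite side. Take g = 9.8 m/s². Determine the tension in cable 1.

T_1 ≈ 636 N

Weight W = 103 × 9.8 = 1009 N acts straight down.
Horizontal: T_1 cos 42° = T_2 cos 51°  →  T_2 = 1.181 T_1.
Vertical: T_1 sin 42° + T_2 sin 51° = 1009.
Substituting the horizontal relation into the vertical equation gives 1.587 T_1 = 1009, so T_1 = 636.1 N.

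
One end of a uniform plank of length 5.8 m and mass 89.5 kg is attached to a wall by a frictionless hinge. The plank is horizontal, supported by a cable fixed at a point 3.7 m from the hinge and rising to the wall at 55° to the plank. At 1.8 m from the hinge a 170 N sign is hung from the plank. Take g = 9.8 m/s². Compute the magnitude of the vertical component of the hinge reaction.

Take torques about the hinge: T sin 55° · 3.7 = 89.5×9.8×2.9 + 170×1.8 = 2849.6 N·m.
So T = 2849.6 / (0.8192 × 3.7) = 940.19 N.
ΣF_y = 0: H_y = (89.5×9.8 + 170) − T sin 55° = 1047.1 − 770.16 = 276.94 N.

|H_y| ≈ 277 N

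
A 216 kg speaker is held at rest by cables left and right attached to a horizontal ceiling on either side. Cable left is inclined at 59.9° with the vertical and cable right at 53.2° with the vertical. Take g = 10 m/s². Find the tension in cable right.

Angles from the horizontal: cable left is 90° − 59.9° = 30.1°, cable right is 90° − 53.2° = 36.8°.
Weight W = 216 × 10 = 2160 N acts straight down.
Horizontal: T_left cos 30.1° = T_right cos 36.8°  →  T_left = 0.9255 T_right.
Vertical: T_left sin 30.1° + T_right sin 36.8° = 2160.
Substituting the horizontal relation into the vertical equation gives 1.063 T_right = 2160, so T_right = 2032 N.

T_right ≈ 2030 N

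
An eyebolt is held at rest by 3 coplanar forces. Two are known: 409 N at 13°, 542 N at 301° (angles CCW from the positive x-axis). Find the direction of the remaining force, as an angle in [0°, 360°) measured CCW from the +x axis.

θ ≈ 151°

Sum the known components: ΣF_x = 677.7 N, ΣF_y = -372.6 N.
For equilibrium the remaining force must supply (−ΣF_x, −ΣF_y) = (-677.7, 372.6) N.
Magnitude = √((-677.7)² + (372.6)²) = 773.3 N; direction = atan2(372.6, -677.7) = 151.2°.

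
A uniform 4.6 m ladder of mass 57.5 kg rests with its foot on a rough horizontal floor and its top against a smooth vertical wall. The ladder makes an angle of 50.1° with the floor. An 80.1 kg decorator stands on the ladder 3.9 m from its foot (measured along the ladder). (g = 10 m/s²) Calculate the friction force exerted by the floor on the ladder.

Torques about the foot: N_wall · 4.6 sin 50.1° = 57.5×10×2.3 cos 50.1° + 80.1×10×3.9 cos 50.1° → N_wall = 808.21 N.
ΣF_x = 0: f_floor = N_wall = 808.21 N.

f ≈ 808 N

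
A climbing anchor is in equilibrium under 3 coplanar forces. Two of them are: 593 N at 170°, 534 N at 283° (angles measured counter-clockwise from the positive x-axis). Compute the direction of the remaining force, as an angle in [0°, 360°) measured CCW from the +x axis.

θ ≈ 42°

Sum the known components: ΣF_x = -463.9 N, ΣF_y = -417.3 N.
For equilibrium the remaining force must supply (−ΣF_x, −ΣF_y) = (463.9, 417.3) N.
Magnitude = √((463.9)² + (417.3)²) = 624 N; direction = atan2(417.3, 463.9) = 42.0°.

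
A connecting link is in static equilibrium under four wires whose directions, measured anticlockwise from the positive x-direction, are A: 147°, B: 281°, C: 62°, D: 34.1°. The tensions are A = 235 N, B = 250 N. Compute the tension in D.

Resolve: ΣF_x = 235 cos 147° + 250 cos 281° + T_C cos 62° + T_D cos 34.1° = 0.
        ΣF_y = 235 sin 147° + 250 sin 281° + T_C sin 62° + T_D sin 34.1° = 0.
The known terms sum to (-149.4, -117.4) N, so 0.4695 T_C + 0.8281 T_D = 149.4 and 0.8829 T_C + 0.5606 T_D = 117.4.
Solving simultaneously: T_C = 28.80 N, T_D = 164.1 N.

T_D ≈ 164 N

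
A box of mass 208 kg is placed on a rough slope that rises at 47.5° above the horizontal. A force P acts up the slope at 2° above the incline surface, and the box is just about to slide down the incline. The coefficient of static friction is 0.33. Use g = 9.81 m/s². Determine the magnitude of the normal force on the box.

N ≈ 1340 N

On the verge of sliding down the incline, friction equals μN and acts up the slope.
Perpendicular: N + P sin 2° = W cos 47.5° = 1379 N.
Along incline: P cos 2° + μN = W sin 47.5° with W sin 47.5° = 1504 N.
Solving the pair for P and N: P = 1062 N, N = 1341 N (and f = μN = 442.7 N).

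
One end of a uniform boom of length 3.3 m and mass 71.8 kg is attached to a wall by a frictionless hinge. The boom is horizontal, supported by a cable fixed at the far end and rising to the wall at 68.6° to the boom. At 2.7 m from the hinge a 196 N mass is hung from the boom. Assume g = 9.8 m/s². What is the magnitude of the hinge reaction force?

Take torques about the hinge: T sin 68.6° · 3.3 = 71.8×9.8×1.65 + 196×2.7 = 1690.2 N·m.
So T = 1690.2 / (0.9311 × 3.3) = 550.11 N.
ΣF_x = 0: H_x = T cos 68.6° = 200.72 N.
ΣF_y = 0: H_y = (71.8×9.8 + 196) − T sin 68.6° = 899.64 − 512.18 = 387.46 N.
|H| = √(H_x² + H_y²) = √((200.72)² + (387.46)²) = 436.36 N.

|H| ≈ 436 N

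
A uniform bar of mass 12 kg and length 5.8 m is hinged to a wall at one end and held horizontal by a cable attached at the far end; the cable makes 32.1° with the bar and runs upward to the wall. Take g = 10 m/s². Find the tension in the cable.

Take torques about the hinge: T sin 32.1° · 5.8 = 12×10×2.9 = 348 N·m.
So T = 348 / (0.5314 × 5.8) = 112.91 N.

T ≈ 113 N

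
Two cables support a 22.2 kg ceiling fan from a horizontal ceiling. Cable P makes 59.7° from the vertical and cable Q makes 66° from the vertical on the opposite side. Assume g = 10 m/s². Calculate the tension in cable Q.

T_Q ≈ 236 N

Angles from the horizontal: cable P is 90° − 59.7° = 30.3°, cable Q is 90° − 66° = 24°.
Weight W = 22.2 × 10 = 222 N acts straight down.
Horizontal: T_P cos 30.3° = T_Q cos 24°  →  T_P = 1.058 T_Q.
Vertical: T_P sin 30.3° + T_Q sin 24° = 222.
Substituting the horizontal relation into the vertical equation gives 0.9406 T_Q = 222, so T_Q = 236 N.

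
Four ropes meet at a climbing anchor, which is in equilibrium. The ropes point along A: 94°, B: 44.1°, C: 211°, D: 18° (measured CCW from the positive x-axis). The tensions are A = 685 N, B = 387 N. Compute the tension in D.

T_D ≈ 3100 N

Resolve: ΣF_x = 685 cos 94° + 387 cos 44.1° + T_C cos 211° + T_D cos 18° = 0.
        ΣF_y = 685 sin 94° + 387 sin 44.1° + T_C sin 211° + T_D sin 18° = 0.
The known terms sum to (230.1, 952.6) N, so -0.8572 T_C + 0.9511 T_D = -230.1 and -0.5150 T_C + 0.3090 T_D = -952.6.
Solving simultaneously: T_C = 3712 N, T_D = 3103 N.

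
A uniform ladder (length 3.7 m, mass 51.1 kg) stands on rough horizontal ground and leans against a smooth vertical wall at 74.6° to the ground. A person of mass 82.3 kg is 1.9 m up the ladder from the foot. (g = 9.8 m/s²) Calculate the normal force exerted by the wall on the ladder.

N_wall ≈ 183 N

Torques about the foot: N_wall · 3.7 sin 74.6° = 51.1×9.8×1.85 cos 74.6° + 82.3×9.8×1.9 cos 74.6° → N_wall = 183.05 N.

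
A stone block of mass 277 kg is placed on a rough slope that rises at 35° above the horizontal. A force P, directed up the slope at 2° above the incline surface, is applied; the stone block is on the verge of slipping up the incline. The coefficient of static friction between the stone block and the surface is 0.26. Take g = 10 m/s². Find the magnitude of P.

P ≈ 2160 N

On the verge of sliding up the incline, friction equals μN and acts down the slope.
Perpendicular: N + P sin 2° = W cos 35° = 2269 N.
Along incline: P cos 2° = W sin 35° + μN  with W sin 35° = 1589 N.
Solving the pair for P and N: P = 2160 N, N = 2194 N (and f = μN = 570.3 N).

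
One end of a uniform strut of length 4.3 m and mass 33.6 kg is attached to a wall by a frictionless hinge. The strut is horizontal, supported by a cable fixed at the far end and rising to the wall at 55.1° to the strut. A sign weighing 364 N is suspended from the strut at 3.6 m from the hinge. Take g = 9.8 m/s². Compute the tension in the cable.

Take torques about the hinge: T sin 55.1° · 4.3 = 33.6×9.8×2.15 + 364×3.6 = 2018.4 N·m.
So T = 2018.4 / (0.8202 × 4.3) = 572.31 N.

T ≈ 572 N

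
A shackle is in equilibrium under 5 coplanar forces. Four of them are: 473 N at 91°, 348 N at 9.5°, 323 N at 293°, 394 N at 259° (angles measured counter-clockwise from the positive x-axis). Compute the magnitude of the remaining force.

F ≈ 415 N

Sum the known components: ΣF_x = 386 N, ΣF_y = -153.7 N.
For equilibrium the remaining force must supply (−ΣF_x, −ΣF_y) = (-386, 153.7) N.
Magnitude = √((-386)² + (153.7)²) = 415.5 N; direction = atan2(153.7, -386) = 158.3°.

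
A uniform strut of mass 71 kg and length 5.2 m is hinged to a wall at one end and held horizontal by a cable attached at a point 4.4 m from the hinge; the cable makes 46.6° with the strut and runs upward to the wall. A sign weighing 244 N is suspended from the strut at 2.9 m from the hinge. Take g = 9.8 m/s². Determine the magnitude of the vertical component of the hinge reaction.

|H_y| ≈ 368 N

Take torques about the hinge: T sin 46.6° · 4.4 = 71×9.8×2.6 + 244×2.9 = 2516.7 N·m.
So T = 2516.7 / (0.7266 × 4.4) = 787.22 N.
ΣF_y = 0: H_y = (71×9.8 + 244) − T sin 46.6° = 939.8 − 571.97 = 367.83 N.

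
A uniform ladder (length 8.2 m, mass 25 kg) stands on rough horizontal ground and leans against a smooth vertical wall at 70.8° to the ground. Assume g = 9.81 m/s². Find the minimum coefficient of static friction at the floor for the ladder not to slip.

ΣF_y = 0: N_floor = 25×9.81 = 245.25 N.
Torques about the foot: N_wall · 8.2 sin 70.8° = 25×9.81×4.1 cos 70.8° → N_wall = 42.703 N.
ΣF_x = 0: f_floor = N_wall = 42.703 N.
μ_min = f_floor / N_floor = 42.703 / 245.25 = 0.1741.

μ_min ≈ 0.174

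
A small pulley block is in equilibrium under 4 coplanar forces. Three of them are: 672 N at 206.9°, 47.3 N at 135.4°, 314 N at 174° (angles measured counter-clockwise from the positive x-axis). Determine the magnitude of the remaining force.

Sum the known components: ΣF_x = -945.2 N, ΣF_y = -238 N.
For equilibrium the remaining force must supply (−ΣF_x, −ΣF_y) = (945.2, 238) N.
Magnitude = √((945.2)² + (238)²) = 974.7 N; direction = atan2(238, 945.2) = 14.1°.

F ≈ 975 N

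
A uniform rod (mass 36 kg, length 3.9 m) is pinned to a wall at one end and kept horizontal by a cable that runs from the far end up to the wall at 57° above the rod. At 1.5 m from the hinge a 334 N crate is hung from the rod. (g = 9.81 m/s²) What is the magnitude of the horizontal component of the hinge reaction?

Take torques about the hinge: T sin 57° · 3.9 = 36×9.81×1.95 + 334×1.5 = 1189.7 N·m.
So T = 1189.7 / (0.8387 × 3.9) = 363.72 N.
ΣF_x = 0: H_x = T cos 57° = 198.1 N.

H_x ≈ 198 N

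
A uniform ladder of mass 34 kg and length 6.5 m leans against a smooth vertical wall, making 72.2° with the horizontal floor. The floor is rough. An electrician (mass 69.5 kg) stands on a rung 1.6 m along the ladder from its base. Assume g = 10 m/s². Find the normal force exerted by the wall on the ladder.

Torques about the foot: N_wall · 6.5 sin 72.2° = 34×10×3.25 cos 72.2° + 69.5×10×1.6 cos 72.2° → N_wall = 109.51 N.

N_wall ≈ 110 N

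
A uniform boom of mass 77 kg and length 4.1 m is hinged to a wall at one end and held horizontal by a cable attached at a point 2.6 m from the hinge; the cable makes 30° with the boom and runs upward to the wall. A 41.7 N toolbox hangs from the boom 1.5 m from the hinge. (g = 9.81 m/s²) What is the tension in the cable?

T ≈ 1240 N

Take torques about the hinge: T sin 30° · 2.6 = 77×9.81×2.05 + 41.7×1.5 = 1611.1 N·m.
So T = 1611.1 / (0.5000 × 2.6) = 1239.3 N.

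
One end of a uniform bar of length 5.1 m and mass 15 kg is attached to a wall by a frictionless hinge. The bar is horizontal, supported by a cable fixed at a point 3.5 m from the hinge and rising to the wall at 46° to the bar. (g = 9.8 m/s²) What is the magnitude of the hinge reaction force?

|H| ≈ 111 N

Take torques about the hinge: T sin 46° · 3.5 = 15×9.8×2.55 = 374.85 N·m.
So T = 374.85 / (0.7193 × 3.5) = 148.89 N.
ΣF_x = 0: H_x = T cos 46° = 103.43 N.
ΣF_y = 0: H_y = (15×9.8) − T sin 46° = 147 − 107.1 = 39.9 N.
|H| = √(H_x² + H_y²) = √((103.43)² + (39.9)²) = 110.85 N.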